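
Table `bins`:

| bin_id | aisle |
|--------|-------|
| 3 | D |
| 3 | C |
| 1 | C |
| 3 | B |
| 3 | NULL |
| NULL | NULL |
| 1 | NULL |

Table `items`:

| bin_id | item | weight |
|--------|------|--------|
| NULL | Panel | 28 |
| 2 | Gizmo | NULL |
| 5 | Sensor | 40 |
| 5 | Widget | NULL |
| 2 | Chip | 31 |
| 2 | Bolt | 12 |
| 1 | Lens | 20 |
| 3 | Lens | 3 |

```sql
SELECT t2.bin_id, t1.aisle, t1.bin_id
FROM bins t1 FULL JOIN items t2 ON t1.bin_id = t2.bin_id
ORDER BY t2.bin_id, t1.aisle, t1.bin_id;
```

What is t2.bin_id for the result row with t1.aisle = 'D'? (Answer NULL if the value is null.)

FULL OUTER JOIN keeps every row from both sides; unmatched rows get NULL for the other side's columns.
Matching on t1.bin_id = t2.bin_id. A NULL in a compared column never satisfies the condition.
- t1[0] bin_id=3 → 1 match(es) in t2 → 1 row(s).
- t1[1] bin_id=3 → 1 match(es) in t2 → 1 row(s).
- t1[2] bin_id=1 → 1 match(es) in t2 → 1 row(s).
- t1[3] bin_id=3 → 1 match(es) in t2 → 1 row(s).
- t1[4] bin_id=3 → 1 match(es) in t2 → 1 row(s).
- t1[5] bin_id=NULL → no match; kept with NULLs on the t2 side.
- t1[6] bin_id=1 → 1 match(es) in t2 → 1 row(s).
- 6 row(s) from t2 found no t1 partner → padded with NULL.

3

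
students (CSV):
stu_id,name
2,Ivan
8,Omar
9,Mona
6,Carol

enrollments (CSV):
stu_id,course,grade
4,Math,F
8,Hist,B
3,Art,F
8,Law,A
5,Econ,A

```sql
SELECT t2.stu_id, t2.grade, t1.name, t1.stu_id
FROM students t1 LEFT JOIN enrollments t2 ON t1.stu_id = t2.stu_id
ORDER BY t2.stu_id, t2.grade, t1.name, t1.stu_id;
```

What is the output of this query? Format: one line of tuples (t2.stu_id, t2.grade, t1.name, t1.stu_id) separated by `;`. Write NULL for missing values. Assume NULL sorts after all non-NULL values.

LEFT JOIN keeps every row from `students`; unmatched rows get NULL for `enrollments`'s columns.
Matching on t1.stu_id = t2.stu_id.
Matched pairs: 2; unmatched t1 rows kept: 3.

(8, A, Omar, 8); (8, B, Omar, 8); (NULL, NULL, Carol, 6); (NULL, NULL, Ivan, 2); (NULL, NULL, Mona, 9)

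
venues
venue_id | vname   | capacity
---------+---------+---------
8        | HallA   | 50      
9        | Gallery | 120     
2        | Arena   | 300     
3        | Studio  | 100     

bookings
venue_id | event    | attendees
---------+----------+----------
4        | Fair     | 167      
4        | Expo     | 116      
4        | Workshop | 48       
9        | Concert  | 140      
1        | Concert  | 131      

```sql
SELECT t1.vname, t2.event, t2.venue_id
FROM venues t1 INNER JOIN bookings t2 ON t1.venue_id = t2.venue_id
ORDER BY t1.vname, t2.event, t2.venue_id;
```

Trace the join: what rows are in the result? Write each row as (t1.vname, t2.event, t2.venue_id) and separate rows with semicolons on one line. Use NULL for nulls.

(Gallery, Concert, 9)

INNER JOIN keeps only pairs where the ON condition holds.
Matching on t1.venue_id = t2.venue_id.
Matched pairs: 1.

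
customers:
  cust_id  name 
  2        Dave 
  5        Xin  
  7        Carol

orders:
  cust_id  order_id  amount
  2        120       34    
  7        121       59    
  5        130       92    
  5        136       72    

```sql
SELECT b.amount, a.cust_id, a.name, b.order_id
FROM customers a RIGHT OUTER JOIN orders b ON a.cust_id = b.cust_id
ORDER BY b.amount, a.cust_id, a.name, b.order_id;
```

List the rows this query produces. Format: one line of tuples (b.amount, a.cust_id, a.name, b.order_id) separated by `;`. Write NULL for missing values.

(34, 2, Dave, 120); (59, 7, Carol, 121); (72, 5, Xin, 136); (92, 5, Xin, 130)

RIGHT JOIN keeps every row from `orders`; unmatched rows get NULL for `customers`'s columns.
Matching on a.cust_id = b.cust_id.
- a[0] cust_id=2 → 1 match(es) in b → 1 row(s).
- a[1] cust_id=5 → 2 match(es) in b → 2 row(s).
- a[2] cust_id=7 → 1 match(es) in b → 1 row(s).
- every b row matched at least one a row.
After projecting and ordering:
b.amount | a.cust_id | a.name | b.order_id
34 | 2 | Dave | 120
59 | 7 | Carol | 121
72 | 5 | Xin | 136
92 | 5 | Xin | 130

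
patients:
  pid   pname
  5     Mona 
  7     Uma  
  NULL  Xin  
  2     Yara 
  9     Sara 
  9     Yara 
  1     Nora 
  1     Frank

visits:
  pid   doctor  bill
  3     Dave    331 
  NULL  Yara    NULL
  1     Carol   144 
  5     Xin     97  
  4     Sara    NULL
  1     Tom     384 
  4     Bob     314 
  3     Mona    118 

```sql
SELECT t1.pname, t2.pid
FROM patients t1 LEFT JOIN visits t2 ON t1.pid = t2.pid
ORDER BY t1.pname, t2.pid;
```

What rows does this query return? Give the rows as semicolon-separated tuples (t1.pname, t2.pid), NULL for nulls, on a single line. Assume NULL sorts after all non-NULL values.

LEFT JOIN keeps every row from `patients`; unmatched rows get NULL for `visits`'s columns.
Matching on t1.pid = t2.pid. A NULL in a compared column never satisfies the condition.
- pid=5: 1 matching t2 row(s), so 1 row(s) emitted.
- pid=7: no t2 row matches, row kept with t2 columns NULL.
- pid=NULL: no t2 row matches, row kept with t2 columns NULL.
- pid=2: no t2 row matches, row kept with t2 columns NULL.
- pid=9: no t2 row matches, row kept with t2 columns NULL.
- pid=9: no t2 row matches, row kept with t2 columns NULL.
- pid=1: 2 matching t2 row(s), so 2 row(s) emitted.
- pid=1: 2 matching t2 row(s), so 2 row(s) emitted.
After projecting and ordering:
t1.pname | t2.pid
Frank | 1
Frank | 1
Mona | 5
Nora | 1
Nora | 1
Sara | NULL
Uma | NULL
Xin | NULL
Yara | NULL
Yara | NULL

(Frank, 1); (Frank, 1); (Mona, 5); (Nora, 1); (Nora, 1); (Sara, NULL); (Uma, NULL); (Xin, NULL); (Yara, NULL); (Yara, NULL)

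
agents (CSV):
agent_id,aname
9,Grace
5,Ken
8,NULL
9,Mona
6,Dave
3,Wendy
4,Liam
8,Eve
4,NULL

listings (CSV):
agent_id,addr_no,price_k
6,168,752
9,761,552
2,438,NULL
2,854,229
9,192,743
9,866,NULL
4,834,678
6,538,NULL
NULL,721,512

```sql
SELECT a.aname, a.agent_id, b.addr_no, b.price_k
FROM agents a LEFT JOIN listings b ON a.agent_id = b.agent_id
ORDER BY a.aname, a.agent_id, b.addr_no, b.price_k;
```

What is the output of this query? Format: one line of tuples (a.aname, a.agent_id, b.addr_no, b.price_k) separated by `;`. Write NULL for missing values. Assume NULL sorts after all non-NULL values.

(Dave, 6, 168, 752); (Dave, 6, 538, NULL); (Eve, 8, NULL, NULL); (Grace, 9, 192, 743); (Grace, 9, 761, 552); (Grace, 9, 866, NULL); (Ken, 5, NULL, NULL); (Liam, 4, 834, 678); (Mona, 9, 192, 743); (Mona, 9, 761, 552); (Mona, 9, 866, NULL); (Wendy, 3, NULL, NULL); (NULL, 4, 834, 678); (NULL, 8, NULL, NULL)

LEFT JOIN keeps every row from `agents`; unmatched rows get NULL for `listings`'s columns.
Matching on a.agent_id = b.agent_id. A NULL in a compared column never satisfies the condition.
Matched pairs: 10; unmatched a rows kept: 4.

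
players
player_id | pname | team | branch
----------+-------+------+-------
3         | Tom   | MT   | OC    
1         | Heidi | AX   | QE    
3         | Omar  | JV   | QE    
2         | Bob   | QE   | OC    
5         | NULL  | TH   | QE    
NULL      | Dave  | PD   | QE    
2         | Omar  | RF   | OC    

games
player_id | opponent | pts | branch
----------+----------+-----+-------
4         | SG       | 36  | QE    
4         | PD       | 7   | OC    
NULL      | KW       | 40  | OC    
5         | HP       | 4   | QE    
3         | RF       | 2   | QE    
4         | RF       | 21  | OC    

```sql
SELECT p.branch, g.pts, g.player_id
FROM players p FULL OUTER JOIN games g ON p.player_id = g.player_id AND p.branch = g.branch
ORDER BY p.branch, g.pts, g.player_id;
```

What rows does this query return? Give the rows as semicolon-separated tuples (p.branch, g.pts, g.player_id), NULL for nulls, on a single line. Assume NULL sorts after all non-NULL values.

FULL OUTER JOIN keeps every row from both sides; unmatched rows get NULL for the other side's columns.
Matching on p.player_id = g.player_id AND p.branch = g.branch. A NULL in a compared column never satisfies the condition.
- p[0] player_id=3, branch=OC → no match; kept with NULLs on the g side.
- p[1] player_id=1, branch=QE → no match; kept with NULLs on the g side.
- p[2] player_id=3, branch=QE → 1 match(es) in g → 1 row(s).
- p[3] player_id=2, branch=OC → no match; kept with NULLs on the g side.
- p[4] player_id=5, branch=QE → 1 match(es) in g → 1 row(s).
- p[5] player_id=NULL, branch=QE → no match; kept with NULLs on the g side.
- p[6] player_id=2, branch=OC → no match; kept with NULLs on the g side.
- 4 g row(s) had no p match → kept, p columns NULL.

(OC, NULL, NULL); (OC, NULL, NULL); (OC, NULL, NULL); (QE, 2, 3); (QE, 4, 5); (QE, NULL, NULL); (QE, NULL, NULL); (NULL, 7, 4); (NULL, 21, 4); (NULL, 36, 4); (NULL, 40, NULL)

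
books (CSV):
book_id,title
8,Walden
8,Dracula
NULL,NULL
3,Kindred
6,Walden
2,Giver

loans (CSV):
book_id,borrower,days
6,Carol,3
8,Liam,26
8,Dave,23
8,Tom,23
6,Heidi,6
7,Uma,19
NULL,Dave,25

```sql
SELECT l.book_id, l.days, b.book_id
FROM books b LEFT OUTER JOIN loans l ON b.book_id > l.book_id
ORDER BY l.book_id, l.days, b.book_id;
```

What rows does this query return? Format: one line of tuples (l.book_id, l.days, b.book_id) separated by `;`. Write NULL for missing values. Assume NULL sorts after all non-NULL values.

(6, 3, 8); (6, 3, 8); (6, 6, 8); (6, 6, 8); (7, 19, 8); (7, 19, 8); (NULL, NULL, 2); (NULL, NULL, 3); (NULL, NULL, 6); (NULL, NULL, NULL)

LEFT JOIN keeps every row from `books`; unmatched rows get NULL for `loans`'s columns.
Matching on b.book_id > l.book_id. A NULL in a compared column never satisfies the condition.
- b[0] book_id=8 → 3 match(es) in l → 3 row(s).
- b[1] book_id=8 → 3 match(es) in l → 3 row(s).
- b[2] book_id=NULL → no match; kept with NULLs on the l side.
- b[3] book_id=3 → no match; kept with NULLs on the l side.
- b[4] book_id=6 → no match; kept with NULLs on the l side.
- b[5] book_id=2 → no match; kept with NULLs on the l side.
After projecting and ordering:
l.book_id | l.days | b.book_id
6 | 3 | 8
6 | 3 | 8
6 | 6 | 8
6 | 6 | 8
7 | 19 | 8
7 | 19 | 8
NULL | NULL | 2
NULL | NULL | 3
NULL | NULL | 6
NULL | NULL | NULL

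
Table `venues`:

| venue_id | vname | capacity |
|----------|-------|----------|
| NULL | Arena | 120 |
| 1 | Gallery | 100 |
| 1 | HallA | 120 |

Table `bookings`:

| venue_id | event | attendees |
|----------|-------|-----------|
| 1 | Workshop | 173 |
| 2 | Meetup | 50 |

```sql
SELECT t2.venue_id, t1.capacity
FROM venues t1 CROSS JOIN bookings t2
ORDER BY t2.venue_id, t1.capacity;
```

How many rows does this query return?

6

CROSS JOIN pairs every row of `venues` with every row of `bookings`: 3 × 2 = 6 rows.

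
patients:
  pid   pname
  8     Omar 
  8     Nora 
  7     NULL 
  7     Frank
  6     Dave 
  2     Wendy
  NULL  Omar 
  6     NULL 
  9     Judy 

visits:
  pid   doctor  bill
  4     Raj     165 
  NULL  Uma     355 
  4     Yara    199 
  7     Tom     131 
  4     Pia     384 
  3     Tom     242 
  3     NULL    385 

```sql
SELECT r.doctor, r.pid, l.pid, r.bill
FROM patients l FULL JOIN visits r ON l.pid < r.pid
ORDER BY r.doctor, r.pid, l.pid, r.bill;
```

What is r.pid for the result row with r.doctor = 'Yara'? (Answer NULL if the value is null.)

4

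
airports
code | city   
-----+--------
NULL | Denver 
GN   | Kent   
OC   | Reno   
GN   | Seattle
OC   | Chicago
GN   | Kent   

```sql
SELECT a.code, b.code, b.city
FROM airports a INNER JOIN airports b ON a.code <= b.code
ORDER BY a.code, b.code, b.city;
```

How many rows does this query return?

19

INNER JOIN keeps only pairs where the ON condition holds.
Matching on a.code <= b.code. A NULL in a compared column never satisfies the condition.
- a (code=NULL) has no partner → excluded.
- a (code=GN) pairs with 5 row(s) of b.
- a (code=OC) pairs with 2 row(s) of b.
- a (code=GN) pairs with 5 row(s) of b.
- a (code=OC) pairs with 2 row(s) of b.
- a (code=GN) pairs with 5 row(s) of b.
Total: 19 rows.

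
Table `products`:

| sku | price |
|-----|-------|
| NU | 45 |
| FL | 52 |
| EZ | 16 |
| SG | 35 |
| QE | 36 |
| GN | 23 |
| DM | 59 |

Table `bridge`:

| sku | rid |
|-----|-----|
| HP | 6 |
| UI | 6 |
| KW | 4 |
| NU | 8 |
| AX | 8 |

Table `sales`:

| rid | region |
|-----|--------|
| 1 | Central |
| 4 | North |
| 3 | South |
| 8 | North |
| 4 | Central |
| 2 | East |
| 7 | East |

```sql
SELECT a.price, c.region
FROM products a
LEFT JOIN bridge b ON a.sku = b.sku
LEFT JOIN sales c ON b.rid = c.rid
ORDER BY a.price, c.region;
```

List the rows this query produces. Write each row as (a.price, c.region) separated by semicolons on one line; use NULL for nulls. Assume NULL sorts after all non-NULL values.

Joins associate left-to-right: products LEFT JOIN bridge on sku gives 7 intermediate row(s).
Then LEFT JOIN `sales c` on rid: each of those 7 rows is kept; rows whose b.rid has no match in c get NULL for c's columns.

(16, NULL); (23, NULL); (35, NULL); (36, NULL); (45, North); (52, NULL); (59, NULL)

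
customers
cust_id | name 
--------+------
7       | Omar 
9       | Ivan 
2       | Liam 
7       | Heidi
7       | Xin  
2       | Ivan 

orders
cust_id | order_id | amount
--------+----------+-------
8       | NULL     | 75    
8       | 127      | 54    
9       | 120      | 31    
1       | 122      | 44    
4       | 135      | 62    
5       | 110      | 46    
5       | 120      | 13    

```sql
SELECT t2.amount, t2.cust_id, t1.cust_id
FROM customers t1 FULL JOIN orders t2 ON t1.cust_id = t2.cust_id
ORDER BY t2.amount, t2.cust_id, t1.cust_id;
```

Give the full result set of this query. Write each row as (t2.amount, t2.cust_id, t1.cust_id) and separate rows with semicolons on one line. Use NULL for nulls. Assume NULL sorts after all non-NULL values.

(13, 5, NULL); (31, 9, 9); (44, 1, NULL); (46, 5, NULL); (54, 8, NULL); (62, 4, NULL); (75, 8, NULL); (NULL, NULL, 2); (NULL, NULL, 2); (NULL, NULL, 7); (NULL, NULL, 7); (NULL, NULL, 7)

FULL OUTER JOIN keeps every row from both sides; unmatched rows get NULL for the other side's columns.
Matching on t1.cust_id = t2.cust_id.
- t1[0] cust_id=7 → no match; kept with NULLs on the t2 side.
- t1[1] cust_id=9 → 1 match(es) in t2 → 1 row(s).
- t1[2] cust_id=2 → no match; kept with NULLs on the t2 side.
- t1[3] cust_id=7 → no match; kept with NULLs on the t2 side.
- t1[4] cust_id=7 → no match; kept with NULLs on the t2 side.
- t1[5] cust_id=2 → no match; kept with NULLs on the t2 side.
- plus 6 unmatched t2 row(s), each kept with NULL t1 columns.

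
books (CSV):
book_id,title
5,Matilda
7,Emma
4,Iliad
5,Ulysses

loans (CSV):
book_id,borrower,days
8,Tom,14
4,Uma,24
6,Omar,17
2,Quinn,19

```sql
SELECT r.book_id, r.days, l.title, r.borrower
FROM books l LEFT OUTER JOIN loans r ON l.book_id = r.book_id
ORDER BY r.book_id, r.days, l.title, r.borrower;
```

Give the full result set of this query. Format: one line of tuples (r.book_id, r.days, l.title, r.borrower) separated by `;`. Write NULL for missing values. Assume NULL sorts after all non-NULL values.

LEFT JOIN keeps every row from `books`; unmatched rows get NULL for `loans`'s columns.
Matching on l.book_id = r.book_id.
Matched pairs: 1; unmatched l rows kept: 3.

(4, 24, Iliad, Uma); (NULL, NULL, Emma, NULL); (NULL, NULL, Matilda, NULL); (NULL, NULL, Ulysses, NULL)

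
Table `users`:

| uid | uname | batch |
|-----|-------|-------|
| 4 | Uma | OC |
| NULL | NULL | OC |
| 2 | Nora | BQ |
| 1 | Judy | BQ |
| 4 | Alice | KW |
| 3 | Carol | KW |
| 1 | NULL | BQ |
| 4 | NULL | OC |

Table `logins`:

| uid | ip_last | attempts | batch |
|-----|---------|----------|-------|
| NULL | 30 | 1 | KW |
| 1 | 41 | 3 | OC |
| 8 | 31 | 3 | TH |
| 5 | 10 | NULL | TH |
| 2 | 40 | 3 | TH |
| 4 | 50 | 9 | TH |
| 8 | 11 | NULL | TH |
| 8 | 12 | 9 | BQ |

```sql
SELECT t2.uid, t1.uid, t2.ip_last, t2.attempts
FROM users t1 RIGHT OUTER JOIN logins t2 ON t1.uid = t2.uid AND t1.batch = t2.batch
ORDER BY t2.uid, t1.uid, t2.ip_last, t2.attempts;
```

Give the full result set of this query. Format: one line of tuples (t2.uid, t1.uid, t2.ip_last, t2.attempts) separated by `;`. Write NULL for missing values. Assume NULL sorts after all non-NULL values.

(1, NULL, 41, 3); (2, NULL, 40, 3); (4, NULL, 50, 9); (5, NULL, 10, NULL); (8, NULL, 11, NULL); (8, NULL, 12, 9); (8, NULL, 31, 3); (NULL, NULL, 30, 1)

RIGHT JOIN keeps every row from `logins`; unmatched rows get NULL for `users`'s columns.
Matching on t1.uid = t2.uid AND t1.batch = t2.batch. A NULL in a compared column never satisfies the condition.
- t1[0] uid=4, batch=OC → no match.
- t1[1] uid=NULL, batch=OC → no match.
- t1[2] uid=2, batch=BQ → no match.
- t1[3] uid=1, batch=BQ → no match.
- t1[4] uid=4, batch=KW → no match.
- t1[5] uid=3, batch=KW → no match.
- t1[6] uid=1, batch=BQ → no match.
- t1[7] uid=4, batch=OC → no match.
- 8 t2 row(s) had no t1 match → kept, t1 columns NULL.
After projecting and ordering:
t2.uid | t1.uid | t2.ip_last | t2.attempts
1 | NULL | 41 | 3
2 | NULL | 40 | 3
4 | NULL | 50 | 9
5 | NULL | 10 | NULL
8 | NULL | 11 | NULL
8 | NULL | 12 | 9
8 | NULL | 31 | 3
NULL | NULL | 30 | 1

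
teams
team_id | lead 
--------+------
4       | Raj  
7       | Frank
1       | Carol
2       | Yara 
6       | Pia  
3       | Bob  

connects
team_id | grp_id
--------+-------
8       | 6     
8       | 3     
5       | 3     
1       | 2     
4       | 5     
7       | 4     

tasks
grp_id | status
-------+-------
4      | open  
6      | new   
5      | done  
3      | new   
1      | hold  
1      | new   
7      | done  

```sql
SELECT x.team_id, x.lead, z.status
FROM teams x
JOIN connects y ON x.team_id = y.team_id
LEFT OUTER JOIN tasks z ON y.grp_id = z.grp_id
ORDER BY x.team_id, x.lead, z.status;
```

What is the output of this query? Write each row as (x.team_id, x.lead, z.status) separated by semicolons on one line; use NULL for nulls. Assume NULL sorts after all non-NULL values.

(1, Carol, NULL); (4, Raj, done); (7, Frank, open)

Evaluate left to right. First `teams x INNER JOIN connects y` on team_id: 3 row(s).
Then LEFT JOIN `tasks z` on grp_id: each of those 3 rows is kept; rows whose y.grp_id has no match in z get NULL for z's columns.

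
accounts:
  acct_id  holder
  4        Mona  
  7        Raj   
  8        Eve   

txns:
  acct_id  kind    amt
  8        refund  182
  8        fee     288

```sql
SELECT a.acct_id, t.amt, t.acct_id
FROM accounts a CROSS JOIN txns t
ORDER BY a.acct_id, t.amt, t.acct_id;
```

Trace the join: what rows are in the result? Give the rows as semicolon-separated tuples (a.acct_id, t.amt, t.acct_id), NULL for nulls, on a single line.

CROSS JOIN pairs every row of `accounts` with every row of `txns`: 3 × 2 = 6 rows.
After projecting and ordering:
a.acct_id | t.amt | t.acct_id
4 | 182 | 8
4 | 288 | 8
7 | 182 | 8
7 | 288 | 8
8 | 182 | 8
8 | 288 | 8

(4, 182, 8); (4, 288, 8); (7, 182, 8); (7, 288, 8); (8, 182, 8); (8, 288, 8)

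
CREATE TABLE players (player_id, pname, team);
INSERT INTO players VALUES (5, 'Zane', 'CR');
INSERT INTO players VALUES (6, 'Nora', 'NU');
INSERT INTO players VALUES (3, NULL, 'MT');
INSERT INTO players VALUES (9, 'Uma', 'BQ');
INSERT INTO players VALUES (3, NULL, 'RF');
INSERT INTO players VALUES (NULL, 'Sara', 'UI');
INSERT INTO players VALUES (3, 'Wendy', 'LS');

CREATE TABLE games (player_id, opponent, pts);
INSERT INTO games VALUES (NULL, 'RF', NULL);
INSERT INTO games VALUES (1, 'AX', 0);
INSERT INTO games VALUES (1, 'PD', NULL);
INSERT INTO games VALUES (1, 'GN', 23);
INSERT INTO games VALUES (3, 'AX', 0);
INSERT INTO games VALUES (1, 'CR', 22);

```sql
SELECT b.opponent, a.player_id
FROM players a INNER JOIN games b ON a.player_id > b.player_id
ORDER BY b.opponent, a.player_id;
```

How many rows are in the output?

INNER JOIN keeps only pairs where the ON condition holds.
Matching on a.player_id > b.player_id. A NULL in a compared column never satisfies the condition.
- a row (player_id=5): matches 5 b row(s) → 5 output row(s).
- a row (player_id=6): matches 5 b row(s) → 5 output row(s).
- a row (player_id=3): matches 4 b row(s) → 4 output row(s).
- a row (player_id=9): matches 5 b row(s) → 5 output row(s).
- a row (player_id=3): matches 4 b row(s) → 4 output row(s).
- a row (player_id=NULL): no match → dropped.
- a row (player_id=3): matches 4 b row(s) → 4 output row(s).
Total: 27 rows.

27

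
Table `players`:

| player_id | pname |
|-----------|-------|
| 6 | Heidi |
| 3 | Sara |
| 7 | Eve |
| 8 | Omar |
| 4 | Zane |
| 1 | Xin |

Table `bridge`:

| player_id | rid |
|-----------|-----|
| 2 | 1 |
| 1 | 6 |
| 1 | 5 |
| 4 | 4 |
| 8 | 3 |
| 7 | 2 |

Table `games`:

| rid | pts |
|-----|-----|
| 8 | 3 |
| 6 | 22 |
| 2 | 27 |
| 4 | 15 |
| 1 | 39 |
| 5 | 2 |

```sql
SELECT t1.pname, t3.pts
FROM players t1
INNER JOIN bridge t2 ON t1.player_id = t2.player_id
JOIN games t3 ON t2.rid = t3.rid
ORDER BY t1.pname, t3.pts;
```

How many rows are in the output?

Joins associate left-to-right: players INNER JOIN bridge on player_id gives 5 intermediate row(s).
Then INNER JOIN `games t3` on rid: keep only rows whose t2.rid appears in t3.
Result: 4 row(s).

4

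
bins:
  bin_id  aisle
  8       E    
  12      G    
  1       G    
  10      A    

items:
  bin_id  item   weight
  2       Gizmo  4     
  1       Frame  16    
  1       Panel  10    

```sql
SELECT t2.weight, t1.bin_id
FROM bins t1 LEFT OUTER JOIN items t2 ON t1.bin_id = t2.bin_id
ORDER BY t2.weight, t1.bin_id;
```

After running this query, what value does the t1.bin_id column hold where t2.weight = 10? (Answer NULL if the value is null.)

1

LEFT JOIN keeps every row from `bins`; unmatched rows get NULL for `items`'s columns.
Matching on t1.bin_id = t2.bin_id.
- bin_id=8: no t2 row matches, row kept with t2 columns NULL.
- bin_id=12: no t2 row matches, row kept with t2 columns NULL.
- bin_id=1: 2 matching t2 row(s), so 2 row(s) emitted.
- bin_id=10: no t2 row matches, row kept with t2 columns NULL.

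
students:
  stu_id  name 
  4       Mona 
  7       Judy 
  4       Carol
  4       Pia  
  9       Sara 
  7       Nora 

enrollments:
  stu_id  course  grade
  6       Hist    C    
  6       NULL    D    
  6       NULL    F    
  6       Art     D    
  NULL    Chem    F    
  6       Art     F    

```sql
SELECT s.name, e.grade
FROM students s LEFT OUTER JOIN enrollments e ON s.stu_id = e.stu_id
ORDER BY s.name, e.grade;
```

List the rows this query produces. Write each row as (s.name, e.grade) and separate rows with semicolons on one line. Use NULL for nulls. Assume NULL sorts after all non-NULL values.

LEFT JOIN keeps every row from `students`; unmatched rows get NULL for `enrollments`'s columns.
Matching on s.stu_id = e.stu_id. A NULL in a compared column never satisfies the condition.
- stu_id=4: no e row matches, row kept with e columns NULL.
- stu_id=7: no e row matches, row kept with e columns NULL.
- stu_id=4: no e row matches, row kept with e columns NULL.
- stu_id=4: no e row matches, row kept with e columns NULL.
- stu_id=9: no e row matches, row kept with e columns NULL.
- stu_id=7: no e row matches, row kept with e columns NULL.
After projecting and ordering:
s.name | e.grade
Carol | NULL
Judy | NULL
Mona | NULL
Nora | NULL
Pia | NULL
Sara | NULL

(Carol, NULL); (Judy, NULL); (Mona, NULL); (Nora, NULL); (Pia, NULL); (Sara, NULL)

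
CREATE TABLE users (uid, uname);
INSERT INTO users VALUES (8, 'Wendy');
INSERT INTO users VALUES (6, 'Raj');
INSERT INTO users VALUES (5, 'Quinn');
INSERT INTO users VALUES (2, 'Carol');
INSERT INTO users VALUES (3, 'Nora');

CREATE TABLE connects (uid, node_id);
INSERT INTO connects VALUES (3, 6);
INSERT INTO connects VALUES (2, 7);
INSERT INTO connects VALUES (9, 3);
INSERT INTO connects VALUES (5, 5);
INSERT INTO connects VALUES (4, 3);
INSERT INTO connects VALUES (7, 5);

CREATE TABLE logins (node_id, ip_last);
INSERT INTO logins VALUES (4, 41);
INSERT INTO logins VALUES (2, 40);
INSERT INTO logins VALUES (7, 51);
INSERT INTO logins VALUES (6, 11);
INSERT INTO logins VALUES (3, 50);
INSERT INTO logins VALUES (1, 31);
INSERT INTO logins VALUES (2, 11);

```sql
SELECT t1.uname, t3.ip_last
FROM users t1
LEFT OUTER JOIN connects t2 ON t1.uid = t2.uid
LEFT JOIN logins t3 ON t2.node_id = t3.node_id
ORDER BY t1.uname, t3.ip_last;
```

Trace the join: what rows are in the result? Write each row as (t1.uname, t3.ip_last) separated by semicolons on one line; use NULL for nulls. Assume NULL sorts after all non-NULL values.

Joins associate left-to-right: users LEFT JOIN connects on uid gives 5 intermediate row(s).
Then LEFT JOIN `logins t3` on node_id: each of those 5 rows is kept; rows whose t2.node_id has no match in t3 get NULL for t3's columns.

(Carol, 51); (Nora, 11); (Quinn, NULL); (Raj, NULL); (Wendy, NULL)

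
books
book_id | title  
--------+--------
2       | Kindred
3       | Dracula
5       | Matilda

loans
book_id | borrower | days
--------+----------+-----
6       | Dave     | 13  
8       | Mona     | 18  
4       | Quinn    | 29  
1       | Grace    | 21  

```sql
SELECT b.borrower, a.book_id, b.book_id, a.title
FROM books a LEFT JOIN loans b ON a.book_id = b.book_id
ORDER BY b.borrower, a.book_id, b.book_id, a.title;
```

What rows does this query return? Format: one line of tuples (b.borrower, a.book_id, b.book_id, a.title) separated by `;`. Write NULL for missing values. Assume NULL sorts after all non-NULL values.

LEFT JOIN keeps every row from `books`; unmatched rows get NULL for `loans`'s columns.
Matching on a.book_id = b.book_id.
Matched pairs: 0; unmatched a rows kept: 3.

(NULL, 2, NULL, Kindred); (NULL, 3, NULL, Dracula); (NULL, 5, NULL, Matilda)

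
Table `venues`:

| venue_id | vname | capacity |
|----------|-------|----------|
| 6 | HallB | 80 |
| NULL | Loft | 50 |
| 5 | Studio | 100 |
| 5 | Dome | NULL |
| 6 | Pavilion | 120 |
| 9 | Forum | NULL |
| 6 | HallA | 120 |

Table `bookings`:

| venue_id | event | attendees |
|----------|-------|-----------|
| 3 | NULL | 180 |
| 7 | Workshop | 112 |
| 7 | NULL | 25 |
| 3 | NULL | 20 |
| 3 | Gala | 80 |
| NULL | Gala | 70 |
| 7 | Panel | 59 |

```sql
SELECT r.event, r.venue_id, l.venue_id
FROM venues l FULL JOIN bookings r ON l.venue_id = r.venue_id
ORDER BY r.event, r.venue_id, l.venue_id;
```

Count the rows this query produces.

FULL OUTER JOIN keeps every row from both sides; unmatched rows get NULL for the other side's columns.
Matching on l.venue_id = r.venue_id. A NULL in a compared column never satisfies the condition.
- l[0] venue_id=6 → no match; kept with NULLs on the r side.
- l[1] venue_id=NULL → no match; kept with NULLs on the r side.
- l[2] venue_id=5 → no match; kept with NULLs on the r side.
- l[3] venue_id=5 → no match; kept with NULLs on the r side.
- l[4] venue_id=6 → no match; kept with NULLs on the r side.
- l[5] venue_id=9 → no match; kept with NULLs on the r side.
- l[6] venue_id=6 → no match; kept with NULLs on the r side.
- 7 row(s) from r found no l partner → padded with NULL.
Total: 0 matched + 14 padded = 14 rows.

14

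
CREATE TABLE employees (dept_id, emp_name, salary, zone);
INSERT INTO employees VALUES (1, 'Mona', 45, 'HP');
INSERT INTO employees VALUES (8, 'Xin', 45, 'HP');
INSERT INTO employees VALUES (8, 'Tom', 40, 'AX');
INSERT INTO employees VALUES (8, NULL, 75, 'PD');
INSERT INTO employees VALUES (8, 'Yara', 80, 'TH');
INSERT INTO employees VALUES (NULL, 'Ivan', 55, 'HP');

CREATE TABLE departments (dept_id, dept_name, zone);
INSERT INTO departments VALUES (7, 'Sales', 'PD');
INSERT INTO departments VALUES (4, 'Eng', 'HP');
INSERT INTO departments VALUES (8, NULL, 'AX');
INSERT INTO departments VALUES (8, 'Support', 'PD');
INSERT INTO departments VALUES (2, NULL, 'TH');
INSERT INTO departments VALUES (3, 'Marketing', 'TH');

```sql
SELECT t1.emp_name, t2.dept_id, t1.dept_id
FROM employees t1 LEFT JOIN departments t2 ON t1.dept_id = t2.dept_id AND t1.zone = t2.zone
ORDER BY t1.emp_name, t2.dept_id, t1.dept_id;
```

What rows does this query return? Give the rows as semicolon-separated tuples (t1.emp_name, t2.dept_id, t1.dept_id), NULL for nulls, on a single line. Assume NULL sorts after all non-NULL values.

LEFT JOIN keeps every row from `employees`; unmatched rows get NULL for `departments`'s columns.
Matching on t1.dept_id = t2.dept_id AND t1.zone = t2.zone. A NULL in a compared column never satisfies the condition.
- dept_id=1, zone=HP: no t2 row matches, row kept with t2 columns NULL.
- dept_id=8, zone=HP: no t2 row matches, row kept with t2 columns NULL.
- dept_id=8, zone=AX: 1 matching t2 row(s), so 1 row(s) emitted.
- dept_id=8, zone=PD: 1 matching t2 row(s), so 1 row(s) emitted.
- dept_id=8, zone=TH: no t2 row matches, row kept with t2 columns NULL.
- dept_id=NULL, zone=HP: no t2 row matches, row kept with t2 columns NULL.
After projecting and ordering:
t1.emp_name | t2.dept_id | t1.dept_id
Ivan | NULL | NULL
Mona | NULL | 1
Tom | 8 | 8
Xin | NULL | 8
Yara | NULL | 8
NULL | 8 | 8

(Ivan, NULL, NULL); (Mona, NULL, 1); (Tom, 8, 8); (Xin, NULL, 8); (Yara, NULL, 8); (NULL, 8, 8)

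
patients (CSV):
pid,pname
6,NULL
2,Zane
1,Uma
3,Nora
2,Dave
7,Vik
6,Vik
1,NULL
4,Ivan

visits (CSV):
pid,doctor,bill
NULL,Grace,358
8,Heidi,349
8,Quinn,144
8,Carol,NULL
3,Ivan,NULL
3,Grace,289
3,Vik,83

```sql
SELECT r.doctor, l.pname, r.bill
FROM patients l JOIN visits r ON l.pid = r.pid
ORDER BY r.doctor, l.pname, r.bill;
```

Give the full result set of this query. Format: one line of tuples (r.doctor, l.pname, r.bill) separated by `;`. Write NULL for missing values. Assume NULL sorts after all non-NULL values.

INNER JOIN keeps only pairs where the ON condition holds.
Matching on l.pid = r.pid. A NULL in a compared column never satisfies the condition.
Matched pairs: 3.

(Grace, Nora, 289); (Ivan, Nora, NULL); (Vik, Nora, 83)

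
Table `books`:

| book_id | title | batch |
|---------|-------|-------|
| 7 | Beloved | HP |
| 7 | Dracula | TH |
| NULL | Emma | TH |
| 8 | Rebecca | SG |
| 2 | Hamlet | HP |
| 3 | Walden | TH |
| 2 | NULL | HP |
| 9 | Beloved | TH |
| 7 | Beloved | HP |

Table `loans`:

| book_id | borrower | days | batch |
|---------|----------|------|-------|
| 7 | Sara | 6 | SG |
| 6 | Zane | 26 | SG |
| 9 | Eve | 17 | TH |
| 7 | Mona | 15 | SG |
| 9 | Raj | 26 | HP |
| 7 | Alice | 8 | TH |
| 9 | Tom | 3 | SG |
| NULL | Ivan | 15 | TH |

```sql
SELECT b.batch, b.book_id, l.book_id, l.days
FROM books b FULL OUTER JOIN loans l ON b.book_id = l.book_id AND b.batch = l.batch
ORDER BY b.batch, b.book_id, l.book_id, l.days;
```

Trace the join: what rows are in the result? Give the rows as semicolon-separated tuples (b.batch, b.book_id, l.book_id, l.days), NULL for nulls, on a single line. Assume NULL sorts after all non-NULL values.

(HP, 2, NULL, NULL); (HP, 2, NULL, NULL); (HP, 7, NULL, NULL); (HP, 7, NULL, NULL); (SG, 8, NULL, NULL); (TH, 3, NULL, NULL); (TH, 7, 7, 8); (TH, 9, 9, 17); (TH, NULL, NULL, NULL); (NULL, NULL, 6, 26); (NULL, NULL, 7, 6); (NULL, NULL, 7, 15); (NULL, NULL, 9, 3); (NULL, NULL, 9, 26); (NULL, NULL, NULL, 15)

FULL OUTER JOIN keeps every row from both sides; unmatched rows get NULL for the other side's columns.
Matching on b.book_id = l.book_id AND b.batch = l.batch. A NULL in a compared column never satisfies the condition.
Matched pairs: 2; unmatched b rows kept: 7; unmatched l rows kept: 6.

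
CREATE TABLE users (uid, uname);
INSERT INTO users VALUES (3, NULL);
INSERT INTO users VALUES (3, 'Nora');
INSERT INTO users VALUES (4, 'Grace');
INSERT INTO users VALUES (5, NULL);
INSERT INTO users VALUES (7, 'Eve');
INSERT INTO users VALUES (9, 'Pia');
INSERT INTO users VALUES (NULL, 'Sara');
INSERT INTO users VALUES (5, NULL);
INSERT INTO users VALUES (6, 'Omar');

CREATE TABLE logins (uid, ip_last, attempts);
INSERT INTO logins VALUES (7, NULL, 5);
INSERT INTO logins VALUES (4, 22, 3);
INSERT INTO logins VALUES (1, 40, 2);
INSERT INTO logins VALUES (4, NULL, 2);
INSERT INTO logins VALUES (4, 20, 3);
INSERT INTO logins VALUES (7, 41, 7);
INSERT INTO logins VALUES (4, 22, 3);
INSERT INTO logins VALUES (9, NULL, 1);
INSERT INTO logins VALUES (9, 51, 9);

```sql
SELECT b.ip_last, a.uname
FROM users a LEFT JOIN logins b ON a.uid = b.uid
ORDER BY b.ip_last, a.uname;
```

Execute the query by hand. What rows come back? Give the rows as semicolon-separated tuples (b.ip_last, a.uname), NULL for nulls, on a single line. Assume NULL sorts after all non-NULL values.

LEFT JOIN keeps every row from `users`; unmatched rows get NULL for `logins`'s columns.
Matching on a.uid = b.uid. A NULL in a compared column never satisfies the condition.
- a[0] uid=3 → no match; kept with NULLs on the b side.
- a[1] uid=3 → no match; kept with NULLs on the b side.
- a[2] uid=4 → 4 match(es) in b → 4 row(s).
- a[3] uid=5 → no match; kept with NULLs on the b side.
- a[4] uid=7 → 2 match(es) in b → 2 row(s).
- a[5] uid=9 → 2 match(es) in b → 2 row(s).
- a[6] uid=NULL → no match; kept with NULLs on the b side.
- a[7] uid=5 → no match; kept with NULLs on the b side.
- a[8] uid=6 → no match; kept with NULLs on the b side.

(20, Grace); (22, Grace); (22, Grace); (41, Eve); (51, Pia); (NULL, Eve); (NULL, Grace); (NULL, Nora); (NULL, Omar); (NULL, Pia); (NULL, Sara); (NULL, NULL); (NULL, NULL); (NULL, NULL)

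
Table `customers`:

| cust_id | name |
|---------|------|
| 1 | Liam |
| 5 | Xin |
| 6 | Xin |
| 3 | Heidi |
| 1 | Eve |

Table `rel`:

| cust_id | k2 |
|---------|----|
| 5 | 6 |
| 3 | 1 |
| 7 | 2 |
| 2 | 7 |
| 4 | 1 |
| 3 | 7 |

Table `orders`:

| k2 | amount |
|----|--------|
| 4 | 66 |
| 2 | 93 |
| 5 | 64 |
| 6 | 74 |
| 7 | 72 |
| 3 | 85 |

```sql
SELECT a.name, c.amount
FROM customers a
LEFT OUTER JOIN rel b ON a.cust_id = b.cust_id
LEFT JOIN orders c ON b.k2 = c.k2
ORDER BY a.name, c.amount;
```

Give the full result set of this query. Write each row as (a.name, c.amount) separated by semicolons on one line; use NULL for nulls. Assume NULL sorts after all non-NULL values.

Step 1 — a LEFT JOIN b on cust_id → 6 row(s).
Then LEFT JOIN `orders c` on k2: each of those 6 rows is kept; rows whose b.k2 has no match in c get NULL for c's columns.

(Eve, NULL); (Heidi, 72); (Heidi, NULL); (Liam, NULL); (Xin, 74); (Xin, NULL)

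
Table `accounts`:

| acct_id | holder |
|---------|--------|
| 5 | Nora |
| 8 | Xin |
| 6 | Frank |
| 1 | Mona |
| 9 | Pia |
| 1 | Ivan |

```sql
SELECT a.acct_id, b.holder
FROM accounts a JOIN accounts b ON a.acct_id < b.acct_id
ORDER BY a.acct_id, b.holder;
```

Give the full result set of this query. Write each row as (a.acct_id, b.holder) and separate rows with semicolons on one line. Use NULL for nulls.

INNER JOIN keeps only pairs where the ON condition holds.
Matching on a.acct_id < b.acct_id.
Matched pairs: 14.

(1, Frank); (1, Frank); (1, Nora); (1, Nora); (1, Pia); (1, Pia); (1, Xin); (1, Xin); (5, Frank); (5, Pia); (5, Xin); (6, Pia); (6, Xin); (8, Pia)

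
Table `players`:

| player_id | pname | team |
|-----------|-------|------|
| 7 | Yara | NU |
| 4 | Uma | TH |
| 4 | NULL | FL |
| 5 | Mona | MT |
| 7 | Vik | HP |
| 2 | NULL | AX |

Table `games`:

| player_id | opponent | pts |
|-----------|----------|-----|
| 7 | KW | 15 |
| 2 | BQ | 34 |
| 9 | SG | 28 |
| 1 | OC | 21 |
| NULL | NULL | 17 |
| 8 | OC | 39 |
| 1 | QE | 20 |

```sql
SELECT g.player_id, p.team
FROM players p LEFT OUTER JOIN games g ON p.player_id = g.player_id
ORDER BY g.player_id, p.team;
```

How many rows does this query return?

6

LEFT JOIN keeps every row from `players`; unmatched rows get NULL for `games`'s columns.
Matching on p.player_id = g.player_id. A NULL in a compared column never satisfies the condition.
Matched pairs: 3; unmatched p rows kept: 3.
Total: 3 matched + 3 padded = 6 rows.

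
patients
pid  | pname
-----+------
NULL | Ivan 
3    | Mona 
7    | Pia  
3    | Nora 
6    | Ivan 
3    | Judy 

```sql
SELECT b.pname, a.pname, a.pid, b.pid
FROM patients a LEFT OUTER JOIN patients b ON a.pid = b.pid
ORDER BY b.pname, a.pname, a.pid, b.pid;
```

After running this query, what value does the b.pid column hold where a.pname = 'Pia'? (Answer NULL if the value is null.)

7

LEFT JOIN keeps every row from `patients a`; unmatched rows get NULL for `patients b`'s columns.
Matching on a.pid = b.pid. A NULL in a compared column never satisfies the condition.
- a (pid=NULL) has no partner → padded with NULL.
- a (pid=3) pairs with 3 row(s) of b.
- a (pid=7) pairs with 1 row(s) of b.
- a (pid=3) pairs with 3 row(s) of b.
- a (pid=6) pairs with 1 row(s) of b.
- a (pid=3) pairs with 3 row(s) of b.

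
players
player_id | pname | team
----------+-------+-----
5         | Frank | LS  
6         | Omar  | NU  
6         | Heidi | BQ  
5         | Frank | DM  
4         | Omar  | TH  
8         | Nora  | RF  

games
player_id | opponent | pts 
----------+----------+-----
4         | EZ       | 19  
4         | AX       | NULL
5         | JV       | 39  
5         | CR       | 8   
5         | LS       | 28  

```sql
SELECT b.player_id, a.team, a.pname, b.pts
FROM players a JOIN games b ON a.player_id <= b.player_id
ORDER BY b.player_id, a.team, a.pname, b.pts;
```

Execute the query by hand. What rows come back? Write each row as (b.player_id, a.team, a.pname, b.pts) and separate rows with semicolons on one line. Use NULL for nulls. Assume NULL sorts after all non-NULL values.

(4, TH, Omar, 19); (4, TH, Omar, NULL); (5, DM, Frank, 8); (5, DM, Frank, 28); (5, DM, Frank, 39); (5, LS, Frank, 8); (5, LS, Frank, 28); (5, LS, Frank, 39); (5, TH, Omar, 8); (5, TH, Omar, 28); (5, TH, Omar, 39)

INNER JOIN keeps only pairs where the ON condition holds.
Matching on a.player_id <= b.player_id.
Matched pairs: 11.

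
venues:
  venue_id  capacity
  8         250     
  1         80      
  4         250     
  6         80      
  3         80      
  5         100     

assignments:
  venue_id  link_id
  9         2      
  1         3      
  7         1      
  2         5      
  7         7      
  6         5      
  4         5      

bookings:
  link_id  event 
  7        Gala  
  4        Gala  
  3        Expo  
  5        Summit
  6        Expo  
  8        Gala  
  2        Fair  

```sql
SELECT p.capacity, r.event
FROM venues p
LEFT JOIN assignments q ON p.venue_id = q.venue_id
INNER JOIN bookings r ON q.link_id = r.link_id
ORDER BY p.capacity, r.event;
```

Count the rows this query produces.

Joins associate left-to-right: venues LEFT JOIN assignments on venue_id gives 6 intermediate row(s).
Then INNER JOIN `bookings r` on link_id: keep only rows whose q.link_id appears in r.
Result: 3 row(s).

3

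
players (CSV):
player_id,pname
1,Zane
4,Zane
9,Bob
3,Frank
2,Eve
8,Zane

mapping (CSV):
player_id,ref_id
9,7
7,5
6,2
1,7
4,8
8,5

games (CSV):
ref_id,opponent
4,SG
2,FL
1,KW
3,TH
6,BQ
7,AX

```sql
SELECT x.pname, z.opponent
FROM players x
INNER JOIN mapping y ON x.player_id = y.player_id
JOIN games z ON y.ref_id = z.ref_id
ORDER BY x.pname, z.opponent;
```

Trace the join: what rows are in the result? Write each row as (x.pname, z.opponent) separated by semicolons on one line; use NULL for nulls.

Evaluate left to right. First `players x INNER JOIN mapping y` on player_id: 4 row(s).
Then INNER JOIN `games z` on ref_id: keep only rows whose y.ref_id appears in z.

(Bob, AX); (Zane, AX)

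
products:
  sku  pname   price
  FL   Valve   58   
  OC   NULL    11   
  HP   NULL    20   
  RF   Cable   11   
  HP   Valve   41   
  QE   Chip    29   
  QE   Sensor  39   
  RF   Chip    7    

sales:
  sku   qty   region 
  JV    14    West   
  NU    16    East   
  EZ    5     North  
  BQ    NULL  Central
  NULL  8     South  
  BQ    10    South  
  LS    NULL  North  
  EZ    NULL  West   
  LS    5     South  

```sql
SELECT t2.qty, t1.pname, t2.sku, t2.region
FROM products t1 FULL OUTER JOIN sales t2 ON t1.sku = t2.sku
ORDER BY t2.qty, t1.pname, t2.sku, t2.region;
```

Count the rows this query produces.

17

FULL OUTER JOIN keeps every row from both sides; unmatched rows get NULL for the other side's columns.
Matching on t1.sku = t2.sku. A NULL in a compared column never satisfies the condition.
- t1 row (sku=FL): no match → kept, t2 columns NULL.
- t1 row (sku=OC): no match → kept, t2 columns NULL.
- t1 row (sku=HP): no match → kept, t2 columns NULL.
- t1 row (sku=RF): no match → kept, t2 columns NULL.
- t1 row (sku=HP): no match → kept, t2 columns NULL.
- t1 row (sku=QE): no match → kept, t2 columns NULL.
- t1 row (sku=QE): no match → kept, t2 columns NULL.
- t1 row (sku=RF): no match → kept, t2 columns NULL.
- 9 t2 row(s) had no t1 match → kept, t1 columns NULL.
Total: 0 matched + 17 padded = 17 rows.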